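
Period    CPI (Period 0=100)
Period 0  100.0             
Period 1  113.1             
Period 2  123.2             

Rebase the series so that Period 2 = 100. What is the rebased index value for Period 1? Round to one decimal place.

Rebased(Period 1) = 113.1 / 123.2 × 100 = 91.8019

91.8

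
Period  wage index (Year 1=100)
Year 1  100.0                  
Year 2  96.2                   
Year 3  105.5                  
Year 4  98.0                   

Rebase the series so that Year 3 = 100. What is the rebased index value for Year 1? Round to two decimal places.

94.79

Rebased(Year 1) = 100.0 / 105.5 × 100 = 94.7867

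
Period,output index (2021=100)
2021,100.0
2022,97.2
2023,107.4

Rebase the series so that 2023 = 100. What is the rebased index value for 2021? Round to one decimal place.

93.1

Rebased(2021) = 100.0 / 107.4 × 100 = 93.1099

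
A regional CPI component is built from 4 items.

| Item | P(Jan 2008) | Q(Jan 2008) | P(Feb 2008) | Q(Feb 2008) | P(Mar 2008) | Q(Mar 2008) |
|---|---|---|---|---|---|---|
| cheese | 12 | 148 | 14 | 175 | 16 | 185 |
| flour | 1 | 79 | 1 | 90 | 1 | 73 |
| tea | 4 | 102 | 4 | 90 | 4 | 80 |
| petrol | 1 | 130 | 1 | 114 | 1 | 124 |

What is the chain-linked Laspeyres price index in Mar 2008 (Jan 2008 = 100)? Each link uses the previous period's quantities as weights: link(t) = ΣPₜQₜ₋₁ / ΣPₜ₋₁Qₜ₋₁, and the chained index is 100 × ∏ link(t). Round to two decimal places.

Link Jan 2008→Feb 2008:
ΣP(Feb 2008)Q(Jan 2008) = 14×148 + 1×79 + 4×102 + 1×130 = 2072 + 79 + 408 + 130 = 2689
ΣP(Jan 2008)Q(Jan 2008) = 12×148 + 1×79 + 4×102 + 1×130 = 1776 + 79 + 408 + 130 = 2393
link = 2689/2393 = 1.123694
Link Feb 2008→Mar 2008:
ΣP(Mar 2008)Q(Feb 2008) = 16×175 + 1×90 + 4×90 + 1×114 = 2800 + 90 + 360 + 114 = 3364
ΣP(Feb 2008)Q(Feb 2008) = 14×175 + 1×90 + 4×90 + 1×114 = 2450 + 90 + 360 + 114 = 3014
link = 3364/3014 = 1.116125
Chained index = 100 × 1.123694 × 1.116125 = 125.4183

125.42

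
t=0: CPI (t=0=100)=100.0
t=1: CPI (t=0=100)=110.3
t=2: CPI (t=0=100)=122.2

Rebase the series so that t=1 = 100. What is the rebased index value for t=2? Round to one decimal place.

Rebased(t=2) = 122.2 / 110.3 × 100 = 110.7888

110.8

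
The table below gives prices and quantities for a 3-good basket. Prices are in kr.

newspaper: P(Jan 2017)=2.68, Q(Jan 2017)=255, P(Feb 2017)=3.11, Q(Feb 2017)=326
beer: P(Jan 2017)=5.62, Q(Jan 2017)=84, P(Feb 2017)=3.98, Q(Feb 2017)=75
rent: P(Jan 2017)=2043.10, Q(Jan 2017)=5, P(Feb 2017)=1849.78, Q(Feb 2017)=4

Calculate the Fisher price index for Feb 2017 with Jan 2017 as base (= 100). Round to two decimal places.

91.63

Laspeyres component (base-period weights):
ΣP(Feb 2017)Q(Jan 2017) = 3.11×255 + 3.98×84 + 1849.78×5 = 793.05 + 334.32 + 9248.9 = 10376.27
ΣP(Jan 2017)Q(Jan 2017) = 2.68×255 + 5.62×84 + 2043.10×5 = 683.4 + 472.08 + 10215.5 = 11370.98
L = 10376.27 / 11370.98 × 100 = 91.2522
Paasche component (current-period weights):
ΣP(Feb 2017)Q(Feb 2017) = 3.11×326 + 3.98×75 + 1849.78×4 = 1013.86 + 298.5 + 7399.12 = 8711.48
ΣP(Jan 2017)Q(Feb 2017) = 2.68×326 + 5.62×75 + 2043.10×4 = 873.68 + 421.5 + 8172.4 = 9467.58
P = 8711.48 / 9467.58 × 100 = 92.0138
Fisher = √(L × P) = √(91.2522 × 92.0138) = 91.6322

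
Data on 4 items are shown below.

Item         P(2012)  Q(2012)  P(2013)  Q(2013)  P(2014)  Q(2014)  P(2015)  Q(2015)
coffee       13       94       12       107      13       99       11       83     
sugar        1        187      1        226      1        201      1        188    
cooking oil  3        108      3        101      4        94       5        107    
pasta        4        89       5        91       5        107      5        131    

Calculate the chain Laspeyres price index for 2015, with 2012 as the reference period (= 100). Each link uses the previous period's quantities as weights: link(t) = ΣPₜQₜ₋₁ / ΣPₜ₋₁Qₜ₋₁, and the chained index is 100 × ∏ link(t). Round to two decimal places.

Link 2012→2013:
ΣP(2013)Q(2012) = 12×94 + 1×187 + 3×108 + 5×89 = 1128 + 187 + 324 + 445 = 2084
ΣP(2012)Q(2012) = 13×94 + 1×187 + 3×108 + 4×89 = 1222 + 187 + 324 + 356 = 2089
link = 2084/2089 = 0.997607
Link 2013→2014:
ΣP(2014)Q(2013) = 13×107 + 1×226 + 4×101 + 5×91 = 1391 + 226 + 404 + 455 = 2476
ΣP(2013)Q(2013) = 12×107 + 1×226 + 3×101 + 5×91 = 1284 + 226 + 303 + 455 = 2268
link = 2476/2268 = 1.091711
Link 2014→2015:
ΣP(2015)Q(2014) = 11×99 + 1×201 + 5×94 + 5×107 = 1089 + 201 + 470 + 535 = 2295
ΣP(2014)Q(2014) = 13×99 + 1×201 + 4×94 + 5×107 = 1287 + 201 + 376 + 535 = 2399
link = 2295/2399 = 0.956649
Chained index = 100 × 0.997607 × 1.091711 × 0.956649 = 104.1884

104.19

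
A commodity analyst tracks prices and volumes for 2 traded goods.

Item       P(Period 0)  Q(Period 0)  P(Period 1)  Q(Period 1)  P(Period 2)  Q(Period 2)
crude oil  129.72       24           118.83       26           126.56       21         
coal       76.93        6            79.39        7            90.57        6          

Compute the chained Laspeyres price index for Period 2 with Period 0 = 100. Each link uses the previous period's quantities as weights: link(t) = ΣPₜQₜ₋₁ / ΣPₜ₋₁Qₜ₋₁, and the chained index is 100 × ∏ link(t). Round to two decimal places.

100.23

Link Period 0→Period 1:
ΣP(Period 1)Q(Period 0) = 118.83×24 + 79.39×6 = 2851.92 + 476.34 = 3328.26
ΣP(Period 0)Q(Period 0) = 129.72×24 + 76.93×6 = 3113.28 + 461.58 = 3574.86
link = 3328.26/3574.86 = 0.931018
Link Period 1→Period 2:
ΣP(Period 2)Q(Period 1) = 126.56×26 + 90.57×7 = 3290.56 + 633.99 = 3924.55
ΣP(Period 1)Q(Period 1) = 118.83×26 + 79.39×7 = 3089.58 + 555.73 = 3645.31
link = 3924.55/3645.31 = 1.076603
Chained index = 100 × 0.931018 × 1.076603 = 100.2337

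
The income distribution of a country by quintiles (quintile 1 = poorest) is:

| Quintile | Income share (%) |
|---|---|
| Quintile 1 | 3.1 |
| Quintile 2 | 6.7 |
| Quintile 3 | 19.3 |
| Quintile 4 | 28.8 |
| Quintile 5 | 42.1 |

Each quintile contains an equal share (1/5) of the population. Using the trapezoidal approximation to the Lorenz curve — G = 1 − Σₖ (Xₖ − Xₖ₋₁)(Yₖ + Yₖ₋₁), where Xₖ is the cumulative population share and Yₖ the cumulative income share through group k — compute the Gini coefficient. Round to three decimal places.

Cumulative income shares Yₖ: 0.0310, 0.0980, 0.2910, 0.5790, 1.0000
Σ (Xₖ−Xₖ₋₁)(Yₖ+Yₖ₋₁) = (1/5)(0.0310+0.0000) + (1/5)(0.0980+0.0310) + (1/5)(0.2910+0.0980) + (1/5)(0.5790+0.2910) + (1/5)(1.0000+0.5790)
  = 0.0062 + 0.0258 + 0.0778 + 0.1740 + 0.3158 = 0.5996
G = 1 − 0.5996 = 0.4004

0.400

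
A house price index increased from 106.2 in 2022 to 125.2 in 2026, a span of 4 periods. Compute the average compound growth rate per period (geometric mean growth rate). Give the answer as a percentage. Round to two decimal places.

4.20%

Growth factor = (125.2/106.2)^(1/4) = (1.178908)^(1/4) = 1.042005
Growth rate = 1.042005 − 1 = 0.042005 = 4.2005%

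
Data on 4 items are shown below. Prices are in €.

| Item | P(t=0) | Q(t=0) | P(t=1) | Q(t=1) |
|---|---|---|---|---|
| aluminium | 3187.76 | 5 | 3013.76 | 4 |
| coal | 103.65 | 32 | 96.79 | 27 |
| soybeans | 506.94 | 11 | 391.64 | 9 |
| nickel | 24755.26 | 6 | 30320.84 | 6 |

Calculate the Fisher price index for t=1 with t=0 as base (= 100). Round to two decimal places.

118.28

Laspeyres component (base-period weights):
ΣP(t=1)Q(t=0) = 3013.76×5 + 96.79×32 + 391.64×11 + 30320.84×6 = 15068.8 + 3097.28 + 4308.04 + 181925.04 = 204399.16
ΣP(t=0)Q(t=0) = 3187.76×5 + 103.65×32 + 506.94×11 + 24755.26×6 = 15938.8 + 3316.8 + 5576.34 + 148531.56 = 173363.5
L = 204399.16 / 173363.5 × 100 = 117.9021
Paasche component (current-period weights):
ΣP(t=1)Q(t=1) = 3013.76×4 + 96.79×27 + 391.64×9 + 30320.84×6 = 12055.04 + 2613.33 + 3524.76 + 181925.04 = 200118.17
ΣP(t=0)Q(t=1) = 3187.76×4 + 103.65×27 + 506.94×9 + 24755.26×6 = 12751.04 + 2798.55 + 4562.46 + 148531.56 = 168643.61
P = 200118.17 / 168643.61 × 100 = 118.6634
Fisher = √(L × P) = √(117.9021 × 118.6634) = 118.2821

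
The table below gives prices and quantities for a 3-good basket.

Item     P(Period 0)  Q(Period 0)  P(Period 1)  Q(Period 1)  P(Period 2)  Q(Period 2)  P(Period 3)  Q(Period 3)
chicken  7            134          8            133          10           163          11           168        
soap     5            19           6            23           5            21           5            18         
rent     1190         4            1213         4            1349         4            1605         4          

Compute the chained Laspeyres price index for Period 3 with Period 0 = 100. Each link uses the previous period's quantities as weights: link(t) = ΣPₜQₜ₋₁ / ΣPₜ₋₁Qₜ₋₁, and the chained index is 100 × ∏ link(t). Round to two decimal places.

137.38

Link Period 0→Period 1:
ΣP(Period 1)Q(Period 0) = 8×134 + 6×19 + 1213×4 = 1072 + 114 + 4852 = 6038
ΣP(Period 0)Q(Period 0) = 7×134 + 5×19 + 1190×4 = 938 + 95 + 4760 = 5793
link = 6038/5793 = 1.042292
Link Period 1→Period 2:
ΣP(Period 2)Q(Period 1) = 10×133 + 5×23 + 1349×4 = 1330 + 115 + 5396 = 6841
ΣP(Period 1)Q(Period 1) = 8×133 + 6×23 + 1213×4 = 1064 + 138 + 4852 = 6054
link = 6841/6054 = 1.129997
Link Period 2→Period 3:
ΣP(Period 3)Q(Period 2) = 11×163 + 5×21 + 1605×4 = 1793 + 105 + 6420 = 8318
ΣP(Period 2)Q(Period 2) = 10×163 + 5×21 + 1349×4 = 1630 + 105 + 5396 = 7131
link = 8318/7131 = 1.166456
Chained index = 100 × 1.042292 × 1.129997 × 1.166456 = 137.3837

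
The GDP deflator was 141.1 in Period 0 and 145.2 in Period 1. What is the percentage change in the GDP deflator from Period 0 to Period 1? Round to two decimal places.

2.91%

Change = (145.2 − 141.1) / 141.1 × 100
       = 4.1 / 141.1 × 100 = 2.9057%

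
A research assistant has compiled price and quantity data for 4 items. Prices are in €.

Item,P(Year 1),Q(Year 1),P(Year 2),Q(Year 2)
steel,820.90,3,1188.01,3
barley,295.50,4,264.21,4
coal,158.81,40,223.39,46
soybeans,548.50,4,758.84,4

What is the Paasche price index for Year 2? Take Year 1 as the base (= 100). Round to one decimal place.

136.4

Paasche price index uses current-period quantities as weights.
ΣP(Year 2)·Q(Year 2) = 1188.01×3 + 264.21×4 + 223.39×46 + 758.84×4 = 3564.03 + 1056.84 + 10275.94 + 3035.36 = 17932.17
ΣP(Year 1)·Q(Year 2) = 820.90×3 + 295.50×4 + 158.81×46 + 548.50×4 = 2462.7 + 1182 + 7305.26 + 2194 = 13143.96
Index = 17932.17 / 13143.96 × 100 = 136.4290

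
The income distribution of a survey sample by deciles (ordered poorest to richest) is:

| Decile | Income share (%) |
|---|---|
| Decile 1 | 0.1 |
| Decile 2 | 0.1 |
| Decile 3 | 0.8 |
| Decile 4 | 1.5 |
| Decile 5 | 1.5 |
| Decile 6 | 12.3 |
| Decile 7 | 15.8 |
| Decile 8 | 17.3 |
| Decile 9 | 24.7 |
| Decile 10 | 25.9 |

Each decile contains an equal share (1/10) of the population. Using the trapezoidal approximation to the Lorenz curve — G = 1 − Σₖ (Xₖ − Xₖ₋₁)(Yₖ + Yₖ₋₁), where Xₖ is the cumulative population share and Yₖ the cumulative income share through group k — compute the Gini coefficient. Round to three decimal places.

0.541

Cumulative income shares Yₖ: 0.0010, 0.0020, 0.0100, 0.0250, 0.0400, 0.1630, 0.3210, 0.4940, 0.7410, 1.0000
Σ (Xₖ−Xₖ₋₁)(Yₖ+Yₖ₋₁) = (1/10)(0.0010+0.0000) + (1/10)(0.0020+0.0010) + (1/10)(0.0100+0.0020) + (1/10)(0.0250+0.0100) + (1/10)(0.0400+0.0250) + (1/10)(0.1630+0.0400) + (1/10)(0.3210+0.1630) + (1/10)(0.4940+0.3210) + (1/10)(0.7410+0.4940) + (1/10)(1.0000+0.7410)
  = 0.0001 + 0.0003 + 0.0012 + 0.0035 + 0.0065 + 0.0203 + 0.0484 + 0.0815 + 0.1235 + 0.1741 = 0.4594
G = 1 − 0.4594 = 0.5406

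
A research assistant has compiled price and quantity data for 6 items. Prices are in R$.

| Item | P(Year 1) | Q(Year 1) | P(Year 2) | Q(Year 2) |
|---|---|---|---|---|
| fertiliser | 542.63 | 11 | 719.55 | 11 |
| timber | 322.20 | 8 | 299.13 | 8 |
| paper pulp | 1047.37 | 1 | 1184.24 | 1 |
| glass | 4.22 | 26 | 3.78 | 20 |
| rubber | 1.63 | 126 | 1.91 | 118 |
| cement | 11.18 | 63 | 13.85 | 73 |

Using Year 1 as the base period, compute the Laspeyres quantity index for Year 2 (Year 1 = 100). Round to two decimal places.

Laspeyres quantity index uses base-period prices as weights.
ΣP(Year 1)·Q(Year 2) = 542.63×11 + 322.20×8 + 1047.37×1 + 4.22×20 + 1.63×118 + 11.18×73 = 5968.93 + 2577.6 + 1047.37 + 84.4 + 192.34 + 816.14 = 10686.78
ΣP(Year 1)·Q(Year 1) = 542.63×11 + 322.20×8 + 1047.37×1 + 4.22×26 + 1.63×126 + 11.18×63 = 5968.93 + 2577.6 + 1047.37 + 109.72 + 205.38 + 704.34 = 10613.34
Index = 10686.78 / 10613.34 × 100 = 100.6920

100.69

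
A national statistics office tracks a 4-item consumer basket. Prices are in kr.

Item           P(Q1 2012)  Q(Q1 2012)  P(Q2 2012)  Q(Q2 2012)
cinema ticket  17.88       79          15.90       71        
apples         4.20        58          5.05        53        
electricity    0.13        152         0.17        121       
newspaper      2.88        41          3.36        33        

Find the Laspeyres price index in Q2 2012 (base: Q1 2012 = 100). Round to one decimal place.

Laspeyres price index uses base-period quantities as weights.
ΣP(Q2 2012)·Q(Q1 2012) = 15.90×79 + 5.05×58 + 0.17×152 + 3.36×41 = 1256.1 + 292.9 + 25.84 + 137.76 = 1712.6
ΣP(Q1 2012)·Q(Q1 2012) = 17.88×79 + 4.20×58 + 0.13×152 + 2.88×41 = 1412.52 + 243.6 + 19.76 + 118.08 = 1793.96
Index = 1712.6 / 1793.96 × 100 = 95.4648

95.5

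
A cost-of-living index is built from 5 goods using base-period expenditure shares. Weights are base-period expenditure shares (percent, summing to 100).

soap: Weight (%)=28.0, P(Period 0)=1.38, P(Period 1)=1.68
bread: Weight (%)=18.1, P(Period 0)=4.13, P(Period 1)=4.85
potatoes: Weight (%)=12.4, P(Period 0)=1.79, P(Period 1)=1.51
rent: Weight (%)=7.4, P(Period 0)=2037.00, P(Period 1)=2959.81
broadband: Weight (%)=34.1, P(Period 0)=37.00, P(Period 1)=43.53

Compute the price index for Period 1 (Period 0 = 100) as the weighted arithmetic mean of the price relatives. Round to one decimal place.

soap: 28.0 × (1.68/1.38) = 28.0 × 1.217391 = 34.0870
bread: 18.1 × (4.85/4.13) = 18.1 × 1.174334 = 21.2554
potatoes: 12.4 × (1.51/1.79) = 12.4 × 0.843575 = 10.4603
rent: 7.4 × (2959.81/2037.00) = 7.4 × 1.453024 = 10.7524
broadband: 34.1 × (43.53/37.00) = 34.1 × 1.176486 = 40.1182
Index = Σ wᵢ·(p₁ᵢ/p₀ᵢ) = 34.0870 + 21.2554 + 10.4603 + 10.7524 + 40.1182 = 116.6733

116.7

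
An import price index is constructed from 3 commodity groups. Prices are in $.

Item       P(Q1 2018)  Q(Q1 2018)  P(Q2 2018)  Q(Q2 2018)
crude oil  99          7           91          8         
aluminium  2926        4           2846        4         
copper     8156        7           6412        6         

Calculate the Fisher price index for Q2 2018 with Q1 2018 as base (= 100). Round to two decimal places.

82.12

Laspeyres component (base-period weights):
ΣP(Q2 2018)Q(Q1 2018) = 91×7 + 2846×4 + 6412×7 = 637 + 11384 + 44884 = 56905
ΣP(Q1 2018)Q(Q1 2018) = 99×7 + 2926×4 + 8156×7 = 693 + 11704 + 57092 = 69489
L = 56905 / 69489 × 100 = 81.8907
Paasche component (current-period weights):
ΣP(Q2 2018)Q(Q2 2018) = 91×8 + 2846×4 + 6412×6 = 728 + 11384 + 38472 = 50584
ΣP(Q1 2018)Q(Q2 2018) = 99×8 + 2926×4 + 8156×6 = 792 + 11704 + 48936 = 61432
P = 50584 / 61432 × 100 = 82.3415
Fisher = √(L × P) = √(81.8907 × 82.3415) = 82.1157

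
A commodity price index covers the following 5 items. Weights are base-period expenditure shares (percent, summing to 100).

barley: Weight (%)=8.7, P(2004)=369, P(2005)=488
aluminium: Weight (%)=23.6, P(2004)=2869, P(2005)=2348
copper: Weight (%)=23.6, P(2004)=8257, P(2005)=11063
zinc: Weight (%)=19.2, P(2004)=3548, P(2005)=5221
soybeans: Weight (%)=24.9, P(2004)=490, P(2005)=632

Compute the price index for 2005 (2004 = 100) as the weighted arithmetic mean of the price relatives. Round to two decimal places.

barley: 8.7 × (488/369) = 8.7 × 1.322493 = 11.5057
aluminium: 23.6 × (2348/2869) = 23.6 × 0.818404 = 19.3143
copper: 23.6 × (11063/8257) = 23.6 × 1.339833 = 31.6201
zinc: 19.2 × (5221/3548) = 19.2 × 1.471533 = 28.2534
soybeans: 24.9 × (632/490) = 24.9 × 1.289796 = 32.1159
Index = Σ wᵢ·(p₁ᵢ/p₀ᵢ) = 11.5057 + 19.3143 + 31.6201 + 28.2534 + 32.1159 = 122.8094

122.81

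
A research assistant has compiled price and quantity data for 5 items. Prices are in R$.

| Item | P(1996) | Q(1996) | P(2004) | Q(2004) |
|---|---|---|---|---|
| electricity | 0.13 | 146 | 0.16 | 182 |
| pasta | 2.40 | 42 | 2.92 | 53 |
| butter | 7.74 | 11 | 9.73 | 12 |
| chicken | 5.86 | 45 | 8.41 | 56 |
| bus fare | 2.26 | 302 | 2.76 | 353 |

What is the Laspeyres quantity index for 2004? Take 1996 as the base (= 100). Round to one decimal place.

Laspeyres quantity index uses base-period prices as weights.
ΣP(1996)·Q(2004) = 0.13×182 + 2.40×53 + 7.74×12 + 5.86×56 + 2.26×353 = 23.66 + 127.2 + 92.88 + 328.16 + 797.78 = 1369.68
ΣP(1996)·Q(1996) = 0.13×146 + 2.40×42 + 7.74×11 + 5.86×45 + 2.26×302 = 18.98 + 100.8 + 85.14 + 263.7 + 682.52 = 1151.14
Index = 1369.68 / 1151.14 × 100 = 118.9847

119.0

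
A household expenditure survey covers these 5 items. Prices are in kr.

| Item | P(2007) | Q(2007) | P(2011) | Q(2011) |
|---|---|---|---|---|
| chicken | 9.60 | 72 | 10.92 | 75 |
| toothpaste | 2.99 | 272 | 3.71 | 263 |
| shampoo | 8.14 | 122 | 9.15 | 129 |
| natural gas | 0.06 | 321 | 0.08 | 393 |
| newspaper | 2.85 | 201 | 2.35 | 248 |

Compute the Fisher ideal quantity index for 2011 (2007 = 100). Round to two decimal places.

Laspeyres component (base-period weights):
ΣP(2007)Q(2011) = 9.60×75 + 2.99×263 + 8.14×129 + 0.06×393 + 2.85×248 = 720 + 786.37 + 1050.06 + 23.58 + 706.8 = 3286.81
ΣP(2007)Q(2007) = 9.60×72 + 2.99×272 + 8.14×122 + 0.06×321 + 2.85×201 = 691.2 + 813.28 + 993.08 + 19.26 + 572.85 = 3089.67
L = 3286.81 / 3089.67 × 100 = 106.3806
Paasche component (current-period weights):
ΣP(2011)Q(2011) = 10.92×75 + 3.71×263 + 9.15×129 + 0.08×393 + 2.35×248 = 819 + 975.73 + 1180.35 + 31.44 + 582.8 = 3589.32
ΣP(2011)Q(2007) = 10.92×72 + 3.71×272 + 9.15×122 + 0.08×321 + 2.35×201 = 786.24 + 1009.12 + 1116.3 + 25.68 + 472.35 = 3409.69
P = 3589.32 / 3409.69 × 100 = 105.2682
Fisher = √(L × P) = √(106.3806 × 105.2682) = 105.8230

105.82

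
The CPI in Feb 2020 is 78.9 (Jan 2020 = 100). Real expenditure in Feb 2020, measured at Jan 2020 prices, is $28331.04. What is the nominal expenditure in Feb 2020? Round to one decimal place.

22353.2

Nominal = Real × (Index/100) = 28331.04 × (78.9/100)
        = 28331.04 × 0.789 = 22353.1906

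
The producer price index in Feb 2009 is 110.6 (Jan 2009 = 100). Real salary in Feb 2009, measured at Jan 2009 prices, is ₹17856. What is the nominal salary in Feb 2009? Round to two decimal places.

19748.74

Nominal = Real × (Index/100) = 17856 × (110.6/100)
        = 17856 × 1.106 = 19748.7360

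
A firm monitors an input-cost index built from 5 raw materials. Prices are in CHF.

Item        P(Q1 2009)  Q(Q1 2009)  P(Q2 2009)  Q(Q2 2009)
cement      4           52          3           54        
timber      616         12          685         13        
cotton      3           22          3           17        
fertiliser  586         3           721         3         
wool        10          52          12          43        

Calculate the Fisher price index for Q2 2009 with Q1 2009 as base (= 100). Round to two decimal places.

Laspeyres component (base-period weights):
ΣP(Q2 2009)Q(Q1 2009) = 3×52 + 685×12 + 3×22 + 721×3 + 12×52 = 156 + 8220 + 66 + 2163 + 624 = 11229
ΣP(Q1 2009)Q(Q1 2009) = 4×52 + 616×12 + 3×22 + 586×3 + 10×52 = 208 + 7392 + 66 + 1758 + 520 = 9944
L = 11229 / 9944 × 100 = 112.9224
Paasche component (current-period weights):
ΣP(Q2 2009)Q(Q2 2009) = 3×54 + 685×13 + 3×17 + 721×3 + 12×43 = 162 + 8905 + 51 + 2163 + 516 = 11797
ΣP(Q1 2009)Q(Q2 2009) = 4×54 + 616×13 + 3×17 + 586×3 + 10×43 = 216 + 8008 + 51 + 1758 + 430 = 10463
P = 11797 / 10463 × 100 = 112.7497
Fisher = √(L × P) = √(112.9224 × 112.7497) = 112.8360

112.84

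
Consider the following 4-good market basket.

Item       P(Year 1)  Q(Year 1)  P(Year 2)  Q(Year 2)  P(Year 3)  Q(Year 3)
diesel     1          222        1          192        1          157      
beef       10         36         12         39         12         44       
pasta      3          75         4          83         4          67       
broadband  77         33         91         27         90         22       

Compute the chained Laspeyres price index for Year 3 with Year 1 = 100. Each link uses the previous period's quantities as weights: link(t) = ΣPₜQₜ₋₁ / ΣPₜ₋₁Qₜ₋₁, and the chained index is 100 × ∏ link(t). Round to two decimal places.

Link Year 1→Year 2:
ΣP(Year 2)Q(Year 1) = 1×222 + 12×36 + 4×75 + 91×33 = 222 + 432 + 300 + 3003 = 3957
ΣP(Year 1)Q(Year 1) = 1×222 + 10×36 + 3×75 + 77×33 = 222 + 360 + 225 + 2541 = 3348
link = 3957/3348 = 1.181900
Link Year 2→Year 3:
ΣP(Year 3)Q(Year 2) = 1×192 + 12×39 + 4×83 + 90×27 = 192 + 468 + 332 + 2430 = 3422
ΣP(Year 2)Q(Year 2) = 1×192 + 12×39 + 4×83 + 91×27 = 192 + 468 + 332 + 2457 = 3449
link = 3422/3449 = 0.992172
Chained index = 100 × 1.181900 × 0.992172 = 117.2647

117.26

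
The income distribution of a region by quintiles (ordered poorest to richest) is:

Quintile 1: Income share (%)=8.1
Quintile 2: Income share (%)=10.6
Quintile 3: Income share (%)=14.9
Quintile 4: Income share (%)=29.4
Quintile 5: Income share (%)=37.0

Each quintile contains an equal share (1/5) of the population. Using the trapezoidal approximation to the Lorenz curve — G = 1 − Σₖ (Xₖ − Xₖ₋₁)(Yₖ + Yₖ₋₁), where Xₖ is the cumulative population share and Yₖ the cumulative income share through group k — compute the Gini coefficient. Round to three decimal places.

0.306

Cumulative income shares Yₖ: 0.0810, 0.1870, 0.3360, 0.6300, 1.0000
Σ (Xₖ−Xₖ₋₁)(Yₖ+Yₖ₋₁) = (1/5)(0.0810+0.0000) + (1/5)(0.1870+0.0810) + (1/5)(0.3360+0.1870) + (1/5)(0.6300+0.3360) + (1/5)(1.0000+0.6300)
  = 0.0162 + 0.0536 + 0.1046 + 0.1932 + 0.3260 = 0.6936
G = 1 − 0.6936 = 0.3064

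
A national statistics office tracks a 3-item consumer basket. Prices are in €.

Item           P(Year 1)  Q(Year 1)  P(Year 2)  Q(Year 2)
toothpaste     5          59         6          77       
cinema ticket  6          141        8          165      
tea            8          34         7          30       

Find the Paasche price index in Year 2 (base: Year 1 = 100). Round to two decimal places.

Paasche price index uses current-period quantities as weights.
ΣP(Year 2)·Q(Year 2) = 6×77 + 8×165 + 7×30 = 462 + 1320 + 210 = 1992
ΣP(Year 1)·Q(Year 2) = 5×77 + 6×165 + 8×30 = 385 + 990 + 240 = 1615
Index = 1992 / 1615 × 100 = 123.3437

123.34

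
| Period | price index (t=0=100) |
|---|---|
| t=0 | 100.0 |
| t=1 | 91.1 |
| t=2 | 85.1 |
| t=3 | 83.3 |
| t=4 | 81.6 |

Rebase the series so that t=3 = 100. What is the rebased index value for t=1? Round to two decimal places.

Rebased(t=1) = 91.1 / 83.3 × 100 = 109.3637

109.36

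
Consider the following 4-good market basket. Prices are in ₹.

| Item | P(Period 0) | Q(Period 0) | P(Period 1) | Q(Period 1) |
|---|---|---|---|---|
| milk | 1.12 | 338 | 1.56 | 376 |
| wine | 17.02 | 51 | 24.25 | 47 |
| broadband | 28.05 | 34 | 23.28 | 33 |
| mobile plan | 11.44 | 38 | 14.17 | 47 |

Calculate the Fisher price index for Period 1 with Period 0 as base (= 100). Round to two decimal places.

117.58

Laspeyres component (base-period weights):
ΣP(Period 1)Q(Period 0) = 1.56×338 + 24.25×51 + 23.28×34 + 14.17×38 = 527.28 + 1236.75 + 791.52 + 538.46 = 3094.01
ΣP(Period 0)Q(Period 0) = 1.12×338 + 17.02×51 + 28.05×34 + 11.44×38 = 378.56 + 868.02 + 953.7 + 434.72 = 2635
L = 3094.01 / 2635 × 100 = 117.4197
Paasche component (current-period weights):
ΣP(Period 1)Q(Period 1) = 1.56×376 + 24.25×47 + 23.28×33 + 14.17×47 = 586.56 + 1139.75 + 768.24 + 665.99 = 3160.54
ΣP(Period 0)Q(Period 1) = 1.12×376 + 17.02×47 + 28.05×33 + 11.44×47 = 421.12 + 799.94 + 925.65 + 537.68 = 2684.39
P = 3160.54 / 2684.39 × 100 = 117.7377
Fisher = √(L × P) = √(117.4197 × 117.7377) = 117.5786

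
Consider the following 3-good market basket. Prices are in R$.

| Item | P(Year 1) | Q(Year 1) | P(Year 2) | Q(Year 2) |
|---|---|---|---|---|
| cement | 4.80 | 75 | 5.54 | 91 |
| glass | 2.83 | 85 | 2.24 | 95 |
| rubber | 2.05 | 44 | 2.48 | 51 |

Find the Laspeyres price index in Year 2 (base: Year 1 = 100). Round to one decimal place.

Laspeyres price index uses base-period quantities as weights.
ΣP(Year 2)·Q(Year 1) = 5.54×75 + 2.24×85 + 2.48×44 = 415.5 + 190.4 + 109.12 = 715.02
ΣP(Year 1)·Q(Year 1) = 4.80×75 + 2.83×85 + 2.05×44 = 360 + 240.55 + 90.2 = 690.75
Index = 715.02 / 690.75 × 100 = 103.5136

103.5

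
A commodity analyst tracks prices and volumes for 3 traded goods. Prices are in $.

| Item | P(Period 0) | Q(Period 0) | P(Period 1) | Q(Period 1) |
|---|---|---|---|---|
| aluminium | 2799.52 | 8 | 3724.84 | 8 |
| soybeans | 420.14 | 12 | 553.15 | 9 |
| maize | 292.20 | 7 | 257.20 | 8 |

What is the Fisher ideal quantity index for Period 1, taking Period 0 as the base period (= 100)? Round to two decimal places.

96.52

Laspeyres component (base-period weights):
ΣP(Period 0)Q(Period 1) = 2799.52×8 + 420.14×9 + 292.20×8 = 22396.16 + 3781.26 + 2337.6 = 28515.02
ΣP(Period 0)Q(Period 0) = 2799.52×8 + 420.14×12 + 292.20×7 = 22396.16 + 5041.68 + 2045.4 = 29483.24
L = 28515.02 / 29483.24 × 100 = 96.7160
Paasche component (current-period weights):
ΣP(Period 1)Q(Period 1) = 3724.84×8 + 553.15×9 + 257.20×8 = 29798.72 + 4978.35 + 2057.6 = 36834.67
ΣP(Period 1)Q(Period 0) = 3724.84×8 + 553.15×12 + 257.20×7 = 29798.72 + 6637.8 + 1800.4 = 38236.92
P = 36834.67 / 38236.92 × 100 = 96.3327
Fisher = √(L × P) = √(96.7160 × 96.3327) = 96.5242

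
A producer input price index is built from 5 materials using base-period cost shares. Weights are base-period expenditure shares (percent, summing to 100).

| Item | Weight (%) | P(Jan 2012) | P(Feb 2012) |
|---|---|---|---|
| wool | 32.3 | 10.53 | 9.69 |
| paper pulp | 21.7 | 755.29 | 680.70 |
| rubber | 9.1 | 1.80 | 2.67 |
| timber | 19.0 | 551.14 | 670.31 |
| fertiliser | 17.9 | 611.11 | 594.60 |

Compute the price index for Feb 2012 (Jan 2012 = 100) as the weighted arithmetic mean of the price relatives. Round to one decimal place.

wool: 32.3 × (9.69/10.53) = 32.3 × 0.920228 = 29.7234
paper pulp: 21.7 × (680.70/755.29) = 21.7 × 0.901243 = 19.5570
rubber: 9.1 × (2.67/1.80) = 9.1 × 1.483333 = 13.4983
timber: 19.0 × (670.31/551.14) = 19.0 × 1.216225 = 23.1083
fertiliser: 17.9 × (594.60/611.11) = 17.9 × 0.972984 = 17.4164
Index = Σ wᵢ·(p₁ᵢ/p₀ᵢ) = 29.7234 + 19.5570 + 13.4983 + 23.1083 + 17.4164 = 103.3033

103.3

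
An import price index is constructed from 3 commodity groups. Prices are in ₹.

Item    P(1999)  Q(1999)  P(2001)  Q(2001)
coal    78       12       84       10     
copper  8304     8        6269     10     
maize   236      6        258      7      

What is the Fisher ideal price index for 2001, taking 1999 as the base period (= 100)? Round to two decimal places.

76.53

Laspeyres component (base-period weights):
ΣP(2001)Q(1999) = 84×12 + 6269×8 + 258×6 = 1008 + 50152 + 1548 = 52708
ΣP(1999)Q(1999) = 78×12 + 8304×8 + 236×6 = 936 + 66432 + 1416 = 68784
L = 52708 / 68784 × 100 = 76.6283
Paasche component (current-period weights):
ΣP(2001)Q(2001) = 84×10 + 6269×10 + 258×7 = 840 + 62690 + 1806 = 65336
ΣP(1999)Q(2001) = 78×10 + 8304×10 + 236×7 = 780 + 83040 + 1652 = 85472
P = 65336 / 85472 × 100 = 76.4414
Fisher = √(L × P) = √(76.6283 × 76.4414) = 76.5348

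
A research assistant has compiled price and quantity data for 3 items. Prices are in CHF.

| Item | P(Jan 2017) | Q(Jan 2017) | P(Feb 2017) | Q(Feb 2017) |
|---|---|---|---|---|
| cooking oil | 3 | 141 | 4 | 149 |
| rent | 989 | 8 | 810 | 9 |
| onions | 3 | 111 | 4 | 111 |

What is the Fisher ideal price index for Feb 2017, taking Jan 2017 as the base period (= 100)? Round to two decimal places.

86.22

Laspeyres component (base-period weights):
ΣP(Feb 2017)Q(Jan 2017) = 4×141 + 810×8 + 4×111 = 564 + 6480 + 444 = 7488
ΣP(Jan 2017)Q(Jan 2017) = 3×141 + 989×8 + 3×111 = 423 + 7912 + 333 = 8668
L = 7488 / 8668 × 100 = 86.3867
Paasche component (current-period weights):
ΣP(Feb 2017)Q(Feb 2017) = 4×149 + 810×9 + 4×111 = 596 + 7290 + 444 = 8330
ΣP(Jan 2017)Q(Feb 2017) = 3×149 + 989×9 + 3×111 = 447 + 8901 + 333 = 9681
P = 8330 / 9681 × 100 = 86.0448
Fisher = √(L × P) = √(86.3867 × 86.0448) = 86.2156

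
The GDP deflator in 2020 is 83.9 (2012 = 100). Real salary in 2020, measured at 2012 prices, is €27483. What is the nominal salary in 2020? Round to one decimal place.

23058.2

Nominal = Real × (Index/100) = 27483 × (83.9/100)
        = 27483 × 0.839 = 23058.2370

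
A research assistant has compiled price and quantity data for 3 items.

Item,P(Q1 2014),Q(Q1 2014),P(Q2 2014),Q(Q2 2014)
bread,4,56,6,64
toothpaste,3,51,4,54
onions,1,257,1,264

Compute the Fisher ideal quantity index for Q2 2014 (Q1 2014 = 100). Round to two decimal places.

Laspeyres component (base-period weights):
ΣP(Q1 2014)Q(Q2 2014) = 4×64 + 3×54 + 1×264 = 256 + 162 + 264 = 682
ΣP(Q1 2014)Q(Q1 2014) = 4×56 + 3×51 + 1×257 = 224 + 153 + 257 = 634
L = 682 / 634 × 100 = 107.5710
Paasche component (current-period weights):
ΣP(Q2 2014)Q(Q2 2014) = 6×64 + 4×54 + 1×264 = 384 + 216 + 264 = 864
ΣP(Q2 2014)Q(Q1 2014) = 6×56 + 4×51 + 1×257 = 336 + 204 + 257 = 797
P = 864 / 797 × 100 = 108.4065
Fisher = √(L × P) = √(107.5710 × 108.4065) = 107.9879

107.99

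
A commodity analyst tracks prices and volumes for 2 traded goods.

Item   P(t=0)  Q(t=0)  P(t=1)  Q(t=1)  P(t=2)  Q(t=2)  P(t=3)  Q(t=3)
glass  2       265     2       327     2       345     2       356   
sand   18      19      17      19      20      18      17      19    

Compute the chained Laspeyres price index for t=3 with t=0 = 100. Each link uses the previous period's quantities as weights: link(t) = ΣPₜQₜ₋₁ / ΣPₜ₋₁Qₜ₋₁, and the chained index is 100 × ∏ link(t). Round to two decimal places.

98.20

Link t=0→t=1:
ΣP(t=1)Q(t=0) = 2×265 + 17×19 = 530 + 323 = 853
ΣP(t=0)Q(t=0) = 2×265 + 18×19 = 530 + 342 = 872
link = 853/872 = 0.978211
Link t=1→t=2:
ΣP(t=2)Q(t=1) = 2×327 + 20×19 = 654 + 380 = 1034
ΣP(t=1)Q(t=1) = 2×327 + 17×19 = 654 + 323 = 977
link = 1034/977 = 1.058342
Link t=2→t=3:
ΣP(t=3)Q(t=2) = 2×345 + 17×18 = 690 + 306 = 996
ΣP(t=2)Q(t=2) = 2×345 + 20×18 = 690 + 360 = 1050
link = 996/1050 = 0.948571
Chained index = 100 × 0.978211 × 1.058342 × 0.948571 = 98.2039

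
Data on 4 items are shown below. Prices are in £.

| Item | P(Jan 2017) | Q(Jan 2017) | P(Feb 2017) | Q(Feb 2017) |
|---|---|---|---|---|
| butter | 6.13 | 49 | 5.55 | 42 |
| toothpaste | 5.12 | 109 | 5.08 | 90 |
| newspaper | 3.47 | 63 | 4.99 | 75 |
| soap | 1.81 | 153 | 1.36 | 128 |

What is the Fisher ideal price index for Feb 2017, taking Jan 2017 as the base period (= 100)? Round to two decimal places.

Laspeyres component (base-period weights):
ΣP(Feb 2017)Q(Jan 2017) = 5.55×49 + 5.08×109 + 4.99×63 + 1.36×153 = 271.95 + 553.72 + 314.37 + 208.08 = 1348.12
ΣP(Jan 2017)Q(Jan 2017) = 6.13×49 + 5.12×109 + 3.47×63 + 1.81×153 = 300.37 + 558.08 + 218.61 + 276.93 = 1353.99
L = 1348.12 / 1353.99 × 100 = 99.5665
Paasche component (current-period weights):
ΣP(Feb 2017)Q(Feb 2017) = 5.55×42 + 5.08×90 + 4.99×75 + 1.36×128 = 233.1 + 457.2 + 374.25 + 174.08 = 1238.63
ΣP(Jan 2017)Q(Feb 2017) = 6.13×42 + 5.12×90 + 3.47×75 + 1.81×128 = 257.46 + 460.8 + 260.25 + 231.68 = 1210.19
P = 1238.63 / 1210.19 × 100 = 102.3500
Fisher = √(L × P) = √(99.5665 × 102.3500) = 100.9487

100.95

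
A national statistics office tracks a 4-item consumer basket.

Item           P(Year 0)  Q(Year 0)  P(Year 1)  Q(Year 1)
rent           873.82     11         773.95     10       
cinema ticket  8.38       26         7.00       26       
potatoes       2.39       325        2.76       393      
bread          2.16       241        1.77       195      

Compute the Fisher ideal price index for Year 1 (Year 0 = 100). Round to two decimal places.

Laspeyres component (base-period weights):
ΣP(Year 1)Q(Year 0) = 773.95×11 + 7.00×26 + 2.76×325 + 1.77×241 = 8513.45 + 182 + 897 + 426.57 = 10019.02
ΣP(Year 0)Q(Year 0) = 873.82×11 + 8.38×26 + 2.39×325 + 2.16×241 = 9612.02 + 217.88 + 776.75 + 520.56 = 11127.21
L = 10019.02 / 11127.21 × 100 = 90.0407
Paasche component (current-period weights):
ΣP(Year 1)Q(Year 1) = 773.95×10 + 7.00×26 + 2.76×393 + 1.77×195 = 7739.5 + 182 + 1084.68 + 345.15 = 9351.33
ΣP(Year 0)Q(Year 1) = 873.82×10 + 8.38×26 + 2.39×393 + 2.16×195 = 8738.2 + 217.88 + 939.27 + 421.2 = 10316.55
P = 9351.33 / 10316.55 × 100 = 90.6440
Fisher = √(L × P) = √(90.0407 × 90.6440) = 90.3418

90.34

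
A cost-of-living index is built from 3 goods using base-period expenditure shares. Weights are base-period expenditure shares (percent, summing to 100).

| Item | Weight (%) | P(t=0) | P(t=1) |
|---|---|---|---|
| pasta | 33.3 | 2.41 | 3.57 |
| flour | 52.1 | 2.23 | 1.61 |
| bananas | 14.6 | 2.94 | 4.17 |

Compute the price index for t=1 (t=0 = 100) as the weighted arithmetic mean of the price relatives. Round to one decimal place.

107.7

pasta: 33.3 × (3.57/2.41) = 33.3 × 1.481328 = 49.3282
flour: 52.1 × (1.61/2.23) = 52.1 × 0.721973 = 37.6148
bananas: 14.6 × (4.17/2.94) = 14.6 × 1.418367 = 20.7082
Index = Σ wᵢ·(p₁ᵢ/p₀ᵢ) = 49.3282 + 37.6148 + 20.7082 = 107.6512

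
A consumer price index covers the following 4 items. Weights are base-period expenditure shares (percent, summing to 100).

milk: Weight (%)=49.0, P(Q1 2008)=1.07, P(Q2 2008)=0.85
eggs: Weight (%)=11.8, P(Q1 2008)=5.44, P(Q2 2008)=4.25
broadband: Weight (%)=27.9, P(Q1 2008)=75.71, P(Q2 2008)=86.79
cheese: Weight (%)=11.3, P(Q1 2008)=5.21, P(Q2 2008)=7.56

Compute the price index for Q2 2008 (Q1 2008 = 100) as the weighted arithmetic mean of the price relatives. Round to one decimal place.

milk: 49.0 × (0.85/1.07) = 49.0 × 0.794393 = 38.9252
eggs: 11.8 × (4.25/5.44) = 11.8 × 0.781250 = 9.2188
broadband: 27.9 × (86.79/75.71) = 27.9 × 1.146348 = 31.9831
cheese: 11.3 × (7.56/5.21) = 11.3 × 1.451056 = 16.3969
Index = Σ wᵢ·(p₁ᵢ/p₀ᵢ) = 38.9252 + 9.2188 + 31.9831 + 16.3969 = 96.5240

96.5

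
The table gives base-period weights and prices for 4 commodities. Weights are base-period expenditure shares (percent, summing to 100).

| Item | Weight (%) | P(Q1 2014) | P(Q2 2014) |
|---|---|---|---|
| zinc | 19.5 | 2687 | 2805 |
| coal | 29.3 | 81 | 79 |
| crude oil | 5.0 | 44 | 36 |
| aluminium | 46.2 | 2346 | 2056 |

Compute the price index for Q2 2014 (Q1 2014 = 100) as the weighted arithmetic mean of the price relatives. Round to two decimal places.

zinc: 19.5 × (2805/2687) = 19.5 × 1.043915 = 20.3563
coal: 29.3 × (79/81) = 29.3 × 0.975309 = 28.5765
crude oil: 5.0 × (36/44) = 5.0 × 0.818182 = 4.0909
aluminium: 46.2 × (2056/2346) = 46.2 × 0.876385 = 40.4890
Index = Σ wᵢ·(p₁ᵢ/p₀ᵢ) = 20.3563 + 28.5765 + 4.0909 + 40.4890 = 93.5128

93.51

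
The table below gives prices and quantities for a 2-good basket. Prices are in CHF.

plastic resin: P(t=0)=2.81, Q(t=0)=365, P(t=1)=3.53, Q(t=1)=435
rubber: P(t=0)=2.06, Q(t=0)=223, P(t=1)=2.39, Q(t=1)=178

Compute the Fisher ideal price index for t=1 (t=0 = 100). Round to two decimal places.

Laspeyres component (base-period weights):
ΣP(t=1)Q(t=0) = 3.53×365 + 2.39×223 = 1288.45 + 532.97 = 1821.42
ΣP(t=0)Q(t=0) = 2.81×365 + 2.06×223 = 1025.65 + 459.38 = 1485.03
L = 1821.42 / 1485.03 × 100 = 122.6521
Paasche component (current-period weights):
ΣP(t=1)Q(t=1) = 3.53×435 + 2.39×178 = 1535.55 + 425.42 = 1960.97
ΣP(t=0)Q(t=1) = 2.81×435 + 2.06×178 = 1222.35 + 366.68 = 1589.03
P = 1960.97 / 1589.03 × 100 = 123.4067
Fisher = √(L × P) = √(122.6521 × 123.4067) = 123.0288

123.03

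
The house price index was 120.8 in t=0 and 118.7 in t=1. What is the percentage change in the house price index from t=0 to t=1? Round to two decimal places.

Change = (118.7 − 120.8) / 120.8 × 100
       = -2.1 / 120.8 × 100 = -1.7384%

-1.74%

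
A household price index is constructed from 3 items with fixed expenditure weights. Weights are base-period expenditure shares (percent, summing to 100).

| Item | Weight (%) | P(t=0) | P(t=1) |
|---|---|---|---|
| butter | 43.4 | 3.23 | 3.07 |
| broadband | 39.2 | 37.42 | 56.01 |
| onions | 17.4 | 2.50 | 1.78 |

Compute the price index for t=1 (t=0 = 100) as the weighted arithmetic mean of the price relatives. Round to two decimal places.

butter: 43.4 × (3.07/3.23) = 43.4 × 0.950464 = 41.2502
broadband: 39.2 × (56.01/37.42) = 39.2 × 1.496793 = 58.6743
onions: 17.4 × (1.78/2.50) = 17.4 × 0.712000 = 12.3888
Index = Σ wᵢ·(p₁ᵢ/p₀ᵢ) = 41.2502 + 58.6743 + 12.3888 = 112.3132

112.31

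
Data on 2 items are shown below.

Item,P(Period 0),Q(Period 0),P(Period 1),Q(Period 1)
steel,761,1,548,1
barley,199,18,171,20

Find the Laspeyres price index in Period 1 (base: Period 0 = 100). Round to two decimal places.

83.49

Laspeyres price index uses base-period quantities as weights.
ΣP(Period 1)·Q(Period 0) = 548×1 + 171×18 = 548 + 3078 = 3626
ΣP(Period 0)·Q(Period 0) = 761×1 + 199×18 = 761 + 3582 = 4343
Index = 3626 / 4343 × 100 = 83.4907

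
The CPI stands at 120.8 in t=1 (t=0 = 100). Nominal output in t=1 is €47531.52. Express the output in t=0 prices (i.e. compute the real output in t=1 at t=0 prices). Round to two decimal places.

Real = Nominal ÷ (Index/100) = 47531.52 ÷ (120.8/100)
     = 47531.52 ÷ 1.208 = 39347.2848

39347.28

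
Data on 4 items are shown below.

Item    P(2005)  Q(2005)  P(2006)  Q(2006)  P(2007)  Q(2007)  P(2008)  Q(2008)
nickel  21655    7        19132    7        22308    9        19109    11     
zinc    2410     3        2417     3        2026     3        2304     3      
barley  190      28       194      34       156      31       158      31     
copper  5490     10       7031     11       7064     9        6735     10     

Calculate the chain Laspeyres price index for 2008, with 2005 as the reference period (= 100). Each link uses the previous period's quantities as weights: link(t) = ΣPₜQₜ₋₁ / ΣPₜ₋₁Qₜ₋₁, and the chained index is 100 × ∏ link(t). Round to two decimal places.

95.79

Link 2005→2006:
ΣP(2006)Q(2005) = 19132×7 + 2417×3 + 194×28 + 7031×10 = 133924 + 7251 + 5432 + 70310 = 216917
ΣP(2005)Q(2005) = 21655×7 + 2410×3 + 190×28 + 5490×10 = 151585 + 7230 + 5320 + 54900 = 219035
link = 216917/219035 = 0.990330
Link 2006→2007:
ΣP(2007)Q(2006) = 22308×7 + 2026×3 + 156×34 + 7064×11 = 156156 + 6078 + 5304 + 77704 = 245242
ΣP(2006)Q(2006) = 19132×7 + 2417×3 + 194×34 + 7031×11 = 133924 + 7251 + 6596 + 77341 = 225112
link = 245242/225112 = 1.089422
Link 2007→2008:
ΣP(2008)Q(2007) = 19109×9 + 2304×3 + 158×31 + 6735×9 = 171981 + 6912 + 4898 + 60615 = 244406
ΣP(2007)Q(2007) = 22308×9 + 2026×3 + 156×31 + 7064×9 = 200772 + 6078 + 4836 + 63576 = 275262
link = 244406/275262 = 0.887903
Chained index = 100 × 0.990330 × 1.089422 × 0.887903 = 95.7948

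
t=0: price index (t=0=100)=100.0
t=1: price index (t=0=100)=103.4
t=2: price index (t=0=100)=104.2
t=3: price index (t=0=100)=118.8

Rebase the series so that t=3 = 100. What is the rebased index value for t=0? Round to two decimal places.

Rebased(t=0) = 100.0 / 118.8 × 100 = 84.1751

84.18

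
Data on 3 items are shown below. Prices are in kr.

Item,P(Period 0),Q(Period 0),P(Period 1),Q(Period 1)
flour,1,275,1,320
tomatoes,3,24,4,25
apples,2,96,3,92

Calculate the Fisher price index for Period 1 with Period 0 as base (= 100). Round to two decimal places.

121.23

Laspeyres component (base-period weights):
ΣP(Period 1)Q(Period 0) = 1×275 + 4×24 + 3×96 = 275 + 96 + 288 = 659
ΣP(Period 0)Q(Period 0) = 1×275 + 3×24 + 2×96 = 275 + 72 + 192 = 539
L = 659 / 539 × 100 = 122.2635
Paasche component (current-period weights):
ΣP(Period 1)Q(Period 1) = 1×320 + 4×25 + 3×92 = 320 + 100 + 276 = 696
ΣP(Period 0)Q(Period 1) = 1×320 + 3×25 + 2×92 = 320 + 75 + 184 = 579
P = 696 / 579 × 100 = 120.2073
Fisher = √(L × P) = √(122.2635 × 120.2073) = 121.2310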